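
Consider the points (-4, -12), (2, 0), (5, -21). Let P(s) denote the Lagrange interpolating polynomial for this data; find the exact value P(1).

3

Evaluate each Lagrange basis at s = 1:
L_0(1) = (-1)·(-4)/[(-6)·(-9)] = 2/27
L_1(1) = (5)·(-4)/[(6)·(-3)] = 10/9
L_2(1) = (5)·(-1)/[(9)·(3)] = -5/27
Sum: (-12)·(2/27) + 0 + (-21)·(-5/27) = 3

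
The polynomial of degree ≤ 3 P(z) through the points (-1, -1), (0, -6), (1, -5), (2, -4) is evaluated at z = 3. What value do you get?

L_0(3) = (3)·(2)·(1)/[(-1)·(-2)·(-3)] = -1
L_1(3) = (4)·(2)·(1)/[(1)·(-1)·(-2)] = 4
L_2(3) = (4)·(3)·(1)/[(2)·(1)·(-1)] = -6
L_3(3) = (4)·(3)·(2)/[(3)·(2)·(1)] = 4
Sum: (-1)·(-1) + (-6)·(4) + (-5)·(-6) + (-4)·(4) = -9

-9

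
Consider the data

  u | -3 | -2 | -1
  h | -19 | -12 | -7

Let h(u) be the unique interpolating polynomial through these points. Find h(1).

Evaluate each Lagrange basis at u = 1:
L_0(1) = (3)·(2)/[(-1)·(-2)] = 3
L_1(1) = (4)·(2)/[(1)·(-1)] = -8
L_2(1) = (4)·(3)/[(2)·(1)] = 6
Sum: (-19)·(3) + (-12)·(-8) + (-7)·(6) = -3

-3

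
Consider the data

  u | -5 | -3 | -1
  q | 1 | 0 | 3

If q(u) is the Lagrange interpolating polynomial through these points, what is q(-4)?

L_0(-4) = (-1)·(-3)/[(-2)·(-4)] = 3/8
L_1(-4) = (1)·(-3)/[(2)·(-2)] = 3/4
L_2(-4) = (1)·(-1)/[(4)·(2)] = -1/8
Sum: 1·(3/8) + 0 + 3·(-1/8) = 0

0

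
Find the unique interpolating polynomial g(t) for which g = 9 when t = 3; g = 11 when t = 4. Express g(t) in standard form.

Build the Lagrange basis polynomials:
L_0(t) = (t - 4) / [-1] = -t + 4
L_1(t) = (t - 3) / [1] = t - 3
g(t) = 9·L_0 + 11·L_1
  9·L_0(t) = -9t + 36
  11·L_1(t) = 11t - 33
Adding term by term: 2t + 3

g(t) = 2t + 3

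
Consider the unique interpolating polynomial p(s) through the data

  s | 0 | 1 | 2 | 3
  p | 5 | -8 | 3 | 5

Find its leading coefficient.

-11/2

Build the Lagrange basis polynomials:
L_0(s) = (s - 1)(s - 2)(s - 3) / [-6] = -(1/6)s^3 + s^2 - (11/6)s + 1
L_1(s) = s(s - 2)(s - 3) / [2] = (1/2)s^3 - (5/2)s^2 + 3s
L_2(s) = s(s - 1)(s - 3) / [-2] = -(1/2)s^3 + 2s^2 - (3/2)s
L_3(s) = s(s - 1)(s - 2) / [6] = (1/6)s^3 - (1/2)s^2 + (1/3)s
p(s) = 5·L_0 + (-8)·L_1 + 3·L_2 + 5·L_3
Only the coefficient of s^3 is needed; take it from each L_i and combine:
5·(-1/6) + (-8)·(1/2) + 3·(-1/2) + 5·(1/6) = -11/2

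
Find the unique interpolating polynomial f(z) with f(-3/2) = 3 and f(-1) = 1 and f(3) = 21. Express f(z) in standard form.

f(z) = 2z^2 + z

Newton's divided differences:
f[-3/2,-1] = (1 - 3) / (-1 - (-3/2)) = -4
f[-1,3] = (21 - 1) / (3 - (-1)) = 5
f[-3/2,-1,3] = (5 - (-4)) / (3 - (-3/2)) = 2
f(z) = 3 + (-4)·(z + 3/2) + 2·(z + 3/2)(z + 1)
Expanding: f(z) = 2z^2 + z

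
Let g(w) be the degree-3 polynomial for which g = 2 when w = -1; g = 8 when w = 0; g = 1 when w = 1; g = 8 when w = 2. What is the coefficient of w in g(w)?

-5

L_0(w) = w(w - 1)(w - 2) / [-6] = -(1/6)w^3 + (1/2)w^2 - (1/3)w
L_1(w) = (w + 1)(w - 1)(w - 2) / [2] = (1/2)w^3 - w^2 - (1/2)w + 1
L_2(w) = (w + 1)w(w - 2) / [-2] = -(1/2)w^3 + (1/2)w^2 + w
L_3(w) = (w + 1)w(w - 1) / [6] = (1/6)w^3 - (1/6)w
g(w) = 2·L_0 + 8·L_1 + 1·L_2 + 8·L_3
Only the coefficient of w is needed; take it from each L_i and combine:
2·(-1/3) + 8·(-1/2) + 1·(1) + 8·(-1/6) = -5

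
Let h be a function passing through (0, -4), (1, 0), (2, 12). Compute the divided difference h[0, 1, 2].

h[0,1] = (0 - (-4)) / (1 - 0) = 4
h[1,2] = (12 - 0) / (2 - 1) = 12
h[0,1,2] = (12 - 4) / (2 - 0) = 4

4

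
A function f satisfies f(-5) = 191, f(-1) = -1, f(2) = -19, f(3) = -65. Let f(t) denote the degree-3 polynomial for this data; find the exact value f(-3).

31

L_0(-3) = (-2)·(-5)·(-6)/[(-4)·(-7)·(-8)] = 15/56
L_1(-3) = (2)·(-5)·(-6)/[(4)·(-3)·(-4)] = 5/4
L_2(-3) = (2)·(-2)·(-6)/[(7)·(3)·(-1)] = -8/7
L_3(-3) = (2)·(-2)·(-5)/[(8)·(4)·(1)] = 5/8
Sum: 191·(15/56) + (-1)·(5/4) + (-19)·(-8/7) + (-65)·(5/8) = 31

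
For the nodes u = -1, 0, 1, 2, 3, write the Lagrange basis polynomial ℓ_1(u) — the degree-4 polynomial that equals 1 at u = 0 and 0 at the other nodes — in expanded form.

ℓ_1(u) = -(1/6)u^4 + (5/6)u^3 - (5/6)u^2 - (5/6)u + 1

ℓ_1(u) = (u + 1)(u - 1)(u - 2)(u - 3) / [(1)·(-1)·(-2)·(-3)]
       = (u^4 - 5u^3 + 5u^2 + 5u - 6) / (-6)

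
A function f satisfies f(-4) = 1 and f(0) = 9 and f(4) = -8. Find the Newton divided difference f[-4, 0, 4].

f[-4,0] = (9 - 1) / (0 - (-4)) = 2
f[0,4] = (-8 - 9) / (4 - 0) = -17/4
f[-4,0,4] = (-17/4 - 2) / (4 - (-4)) = -25/32

-25/32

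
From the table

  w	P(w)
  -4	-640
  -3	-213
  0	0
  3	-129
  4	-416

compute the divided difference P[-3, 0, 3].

-19

P[-3,0] = (0 - (-213)) / (0 - (-3)) = 71
P[0,3] = (-129 - 0) / (3 - 0) = -43
P[-3,0,3] = (-43 - 71) / (3 - (-3)) = -19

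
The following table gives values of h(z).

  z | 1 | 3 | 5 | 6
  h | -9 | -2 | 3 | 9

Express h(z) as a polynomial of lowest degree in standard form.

h(z) = (17/60)z^3 - (14/5)z^2 + (661/60)z - 35/2

Newton's divided differences:
h[1,3] = (-2 - (-9)) / (3 - 1) = 7/2
h[3,5] = (3 - (-2)) / (5 - 3) = 5/2
h[5,6] = (9 - 3) / (6 - 5) = 6
h[1,3,5] = (5/2 - 7/2) / (5 - 1) = -1/4
h[3,5,6] = (6 - 5/2) / (6 - 3) = 7/6
h[1,3,5,6] = (7/6 - (-1/4)) / (6 - 1) = 17/60
h(z) = -9 + (7/2)·(z - 1) + (-1/4)·(z - 1)(z - 3) + (17/60)·(z - 1)(z - 3)(z - 5)
Expanding: h(z) = (17/60)z^3 - (14/5)z^2 + (661/60)z - 35/2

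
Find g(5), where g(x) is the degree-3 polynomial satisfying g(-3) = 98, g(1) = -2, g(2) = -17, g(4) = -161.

Evaluate each Lagrange basis at x = 5:
L_0(5) = (4)·(3)·(1)/[(-4)·(-5)·(-7)] = -3/35
L_1(5) = (8)·(3)·(1)/[(4)·(-1)·(-3)] = 2
L_2(5) = (8)·(4)·(1)/[(5)·(1)·(-2)] = -16/5
L_3(5) = (8)·(4)·(3)/[(7)·(3)·(2)] = 16/7
Sum: 98·(-3/35) + (-2)·(2) + (-17)·(-16/5) + (-161)·(16/7) = -326

-326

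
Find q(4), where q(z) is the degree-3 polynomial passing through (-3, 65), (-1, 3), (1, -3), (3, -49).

-117

L_0(4) = (5)·(3)·(1)/[(-2)·(-4)·(-6)] = -5/16
L_1(4) = (7)·(3)·(1)/[(2)·(-2)·(-4)] = 21/16
L_2(4) = (7)·(5)·(1)/[(4)·(2)·(-2)] = -35/16
L_3(4) = (7)·(5)·(3)/[(6)·(4)·(2)] = 35/16
Sum: 65·(-5/16) + 3·(21/16) + (-3)·(-35/16) + (-49)·(35/16) = -117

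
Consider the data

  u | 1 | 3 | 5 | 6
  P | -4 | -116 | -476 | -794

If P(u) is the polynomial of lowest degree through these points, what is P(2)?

L_0(2) = (-1)·(-3)·(-4)/[(-2)·(-4)·(-5)] = 3/10
L_1(2) = (1)·(-3)·(-4)/[(2)·(-2)·(-3)] = 1
L_2(2) = (1)·(-1)·(-4)/[(4)·(2)·(-1)] = -1/2
L_3(2) = (1)·(-1)·(-3)/[(5)·(3)·(1)] = 1/5
Sum: (-4)·(3/10) + (-116)·(1) + (-476)·(-1/2) + (-794)·(1/5) = -38

-38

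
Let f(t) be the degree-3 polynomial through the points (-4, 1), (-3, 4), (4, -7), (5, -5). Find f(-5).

Evaluate each Lagrange basis at t = -5:
L_0(-5) = (-2)·(-9)·(-10)/[(-1)·(-8)·(-9)] = 5/2
L_1(-5) = (-1)·(-9)·(-10)/[(1)·(-7)·(-8)] = -45/28
L_2(-5) = (-1)·(-2)·(-10)/[(8)·(7)·(-1)] = 5/14
L_3(-5) = (-1)·(-2)·(-9)/[(9)·(8)·(1)] = -1/4
Sum: 1·(5/2) + 4·(-45/28) + (-7)·(5/14) + (-5)·(-1/4) = -145/28

-145/28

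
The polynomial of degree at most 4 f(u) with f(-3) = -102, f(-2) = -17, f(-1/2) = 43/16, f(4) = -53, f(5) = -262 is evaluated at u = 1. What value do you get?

10

Evaluate each Lagrange basis at u = 1:
L_0(1) = (3)·(3/2)·(-3)·(-4)/[(-1)·(-5/2)·(-7)·(-8)] = 27/70
L_1(1) = (4)·(3/2)·(-3)·(-4)/[(1)·(-3/2)·(-6)·(-7)] = -8/7
L_2(1) = (4)·(3)·(-3)·(-4)/[(5/2)·(3/2)·(-9/2)·(-11/2)] = 256/165
L_3(1) = (4)·(3)·(3/2)·(-4)/[(7)·(6)·(9/2)·(-1)] = 8/21
L_4(1) = (4)·(3)·(3/2)·(-3)/[(8)·(7)·(11/2)·(1)] = -27/154
Sum: (-102)·(27/70) + (-17)·(-8/7) + 43/16·(256/165) + (-53)·(8/21) + (-262)·(-27/154) = 10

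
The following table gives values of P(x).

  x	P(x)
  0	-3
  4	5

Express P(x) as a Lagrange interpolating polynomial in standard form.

P(x) = 2x - 3

Build the Lagrange basis polynomials:
L_0(x) = (x - 4) / [-4] = -(1/4)x + 1
L_1(x) = x / [4] = (1/4)x
P(x) = (-3)·L_0 + 5·L_1
  (-3)·L_0(x) = (3/4)x - 3
  5·L_1(x) = (5/4)x
Adding term by term: 2x - 3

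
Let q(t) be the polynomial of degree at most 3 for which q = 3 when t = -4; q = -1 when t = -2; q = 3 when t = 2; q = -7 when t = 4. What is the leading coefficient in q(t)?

L_0(t) = (t + 2)(t - 2)(t - 4) / [-96] = -(1/96)t^3 + (1/24)t^2 + (1/24)t - 1/6
L_1(t) = (t + 4)(t - 2)(t - 4) / [48] = (1/48)t^3 - (1/24)t^2 - (1/3)t + 2/3
L_2(t) = (t + 4)(t + 2)(t - 4) / [-48] = -(1/48)t^3 - (1/24)t^2 + (1/3)t + 2/3
L_3(t) = (t + 4)(t + 2)(t - 2) / [96] = (1/96)t^3 + (1/24)t^2 - (1/24)t - 1/6
q(t) = 3·L_0 + (-1)·L_1 + 3·L_2 + (-7)·L_3
Only the coefficient of t^3 is needed; take it from each L_i and combine:
3·(-1/96) + (-1)·(1/48) + 3·(-1/48) + (-7)·(1/96) = -3/16

-3/16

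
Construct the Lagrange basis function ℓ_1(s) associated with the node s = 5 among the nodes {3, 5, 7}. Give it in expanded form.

ℓ_1(s) = (s - 3)(s - 7) / [(2)·(-2)]
       = (s^2 - 10s + 21) / (-4)

ℓ_1(s) = -(1/4)s^2 + (5/2)s - 21/4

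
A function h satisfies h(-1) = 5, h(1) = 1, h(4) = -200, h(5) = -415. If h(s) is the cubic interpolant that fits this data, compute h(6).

L_0(6) = (5)·(2)·(1)/[(-2)·(-5)·(-6)] = -1/6
L_1(6) = (7)·(2)·(1)/[(2)·(-3)·(-4)] = 7/12
L_2(6) = (7)·(5)·(1)/[(5)·(3)·(-1)] = -7/3
L_3(6) = (7)·(5)·(2)/[(6)·(4)·(1)] = 35/12
Sum: 5·(-1/6) + 1·(7/12) + (-200)·(-7/3) + (-415)·(35/12) = -744

-744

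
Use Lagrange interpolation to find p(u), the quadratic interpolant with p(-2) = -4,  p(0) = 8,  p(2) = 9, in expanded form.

p(u) = -(11/8)u^2 + (13/4)u + 8

Build the Lagrange basis polynomials:
L_0(u) = u(u - 2) / [8] = (1/8)u^2 - (1/4)u
L_1(u) = (u + 2)(u - 2) / [-4] = -(1/4)u^2 + 1
L_2(u) = (u + 2)u / [8] = (1/8)u^2 + (1/4)u
p(u) = (-4)·L_0 + 8·L_1 + 9·L_2
  (-4)·L_0(u) = -(1/2)u^2 + u
  8·L_1(u) = -2u^2 + 8
  9·L_2(u) = (9/8)u^2 + (9/4)u
Adding term by term: -(11/8)u^2 + (13/4)u + 8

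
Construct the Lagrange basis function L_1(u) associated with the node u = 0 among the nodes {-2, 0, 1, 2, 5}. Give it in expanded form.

L_1(u) = (u + 2)(u - 1)(u - 2)(u - 5) / [(2)·(-1)·(-2)·(-5)]
       = (u^4 - 6u^3 + u^2 + 24u - 20) / (-20)

L_1(u) = -(1/20)u^4 + (3/10)u^3 - (1/20)u^2 - (6/5)u + 1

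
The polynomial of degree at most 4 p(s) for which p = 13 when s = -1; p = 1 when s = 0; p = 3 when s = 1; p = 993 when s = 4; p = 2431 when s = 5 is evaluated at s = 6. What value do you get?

5053

Evaluate each Lagrange basis at s = 6:
L_0(6) = (6)·(5)·(2)·(1)/[(-1)·(-2)·(-5)·(-6)] = 1
L_1(6) = (7)·(5)·(2)·(1)/[(1)·(-1)·(-4)·(-5)] = -7/2
L_2(6) = (7)·(6)·(2)·(1)/[(2)·(1)·(-3)·(-4)] = 7/2
L_3(6) = (7)·(6)·(5)·(1)/[(5)·(4)·(3)·(-1)] = -7/2
L_4(6) = (7)·(6)·(5)·(2)/[(6)·(5)·(4)·(1)] = 7/2
Sum: 13·(1) + 1·(-7/2) + 3·(7/2) + 993·(-7/2) + 2431·(7/2) = 5053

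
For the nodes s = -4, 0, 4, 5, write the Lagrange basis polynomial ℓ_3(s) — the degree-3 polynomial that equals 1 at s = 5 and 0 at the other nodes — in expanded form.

ℓ_3(s) = (s + 4)s(s - 4) / [(9)·(5)·(1)]
       = (s^3 - 16s) / (45)

ℓ_3(s) = (1/45)s^3 - (16/45)s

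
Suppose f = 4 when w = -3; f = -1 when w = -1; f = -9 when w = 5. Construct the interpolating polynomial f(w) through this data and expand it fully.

Newton's divided differences:
f[-3,-1] = (-1 - 4) / (-1 - (-3)) = -5/2
f[-1,5] = (-9 - (-1)) / (5 - (-1)) = -4/3
f[-3,-1,5] = (-4/3 - (-5/2)) / (5 - (-3)) = 7/48
f(w) = 4 + (-5/2)·(w + 3) + (7/48)·(w + 3)(w + 1)
Expanding: f(w) = (7/48)w^2 - (23/12)w - 49/16

f(w) = (7/48)w^2 - (23/12)w - 49/16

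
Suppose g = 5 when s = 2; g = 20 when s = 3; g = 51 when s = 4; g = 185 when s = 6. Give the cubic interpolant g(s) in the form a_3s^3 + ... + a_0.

Newton's divided differences:
g[2,3] = (20 - 5) / (3 - 2) = 15
g[3,4] = (51 - 20) / (4 - 3) = 31
g[4,6] = (185 - 51) / (6 - 4) = 67
g[2,3,4] = (31 - 15) / (4 - 2) = 8
g[3,4,6] = (67 - 31) / (6 - 3) = 12
g[2,3,4,6] = (12 - 8) / (6 - 2) = 1
g(s) = 5 + 15·(s - 2) + 8·(s - 2)(s - 3) + 1·(s - 2)(s - 3)(s - 4)
Expanding: g(s) = s^3 - s^2 + s - 1

g(s) = s^3 - s^2 + s - 1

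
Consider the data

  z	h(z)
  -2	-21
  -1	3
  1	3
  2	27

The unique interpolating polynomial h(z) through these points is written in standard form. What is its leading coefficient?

4

The leading coefficient equals the top divided difference h[-2,-1,1,2].
h[-2,-1] = (3 - (-21)) / (-1 - (-2)) = 24
h[-1,1] = (3 - 3) / (1 - (-1)) = 0
h[1,2] = (27 - 3) / (2 - 1) = 24
h[-2,-1,1] = (0 - 24) / (1 - (-2)) = -8
h[-1,1,2] = (24 - 0) / (2 - (-1)) = 8
h[-2,-1,1,2] = (8 - (-8)) / (2 - (-2)) = 4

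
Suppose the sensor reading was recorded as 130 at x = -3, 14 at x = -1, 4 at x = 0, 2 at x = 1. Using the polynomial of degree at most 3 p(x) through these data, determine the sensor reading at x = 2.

-10

Evaluate each Lagrange basis at x = 2:
L_0(2) = (3)·(2)·(1)/[(-2)·(-3)·(-4)] = -1/4
L_1(2) = (5)·(2)·(1)/[(2)·(-1)·(-2)] = 5/2
L_2(2) = (5)·(3)·(1)/[(3)·(1)·(-1)] = -5
L_3(2) = (5)·(3)·(2)/[(4)·(2)·(1)] = 15/4
Sum: 130·(-1/4) + 14·(5/2) + 4·(-5) + 2·(15/4) = -10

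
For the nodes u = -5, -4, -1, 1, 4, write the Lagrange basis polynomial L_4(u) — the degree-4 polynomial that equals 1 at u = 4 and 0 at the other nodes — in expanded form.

L_4(u) = (1/1080)u^4 + (1/120)u^3 + (19/1080)u^2 - (1/120)u - 1/54

L_4(u) = (u + 5)(u + 4)(u + 1)(u - 1) / [(9)·(8)·(5)·(3)]
       = (u^4 + 9u^3 + 19u^2 - 9u - 20) / (1080)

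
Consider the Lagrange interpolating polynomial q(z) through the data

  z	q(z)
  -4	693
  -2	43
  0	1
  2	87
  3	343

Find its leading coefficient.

3

The leading coefficient equals the top divided difference q[-4,-2,0,2,3].
q[-4,-2] = (43 - 693) / (-2 - (-4)) = -325
q[-2,0] = (1 - 43) / (0 - (-2)) = -21
q[0,2] = (87 - 1) / (2 - 0) = 43
q[2,3] = (343 - 87) / (3 - 2) = 256
q[-4,-2,0] = (-21 - (-325)) / (0 - (-4)) = 76
q[-2,0,2] = (43 - (-21)) / (2 - (-2)) = 16
q[0,2,3] = (256 - 43) / (3 - 0) = 71
q[-4,-2,0,2] = (16 - 76) / (2 - (-4)) = -10
q[-2,0,2,3] = (71 - 16) / (3 - (-2)) = 11
q[-4,-2,0,2,3] = (11 - (-10)) / (3 - (-4)) = 3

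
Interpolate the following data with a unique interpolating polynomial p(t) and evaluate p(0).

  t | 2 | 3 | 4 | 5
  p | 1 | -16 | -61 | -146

-1

Evaluate each Lagrange basis at t = 0:
L_0(0) = (-3)·(-4)·(-5)/[(-1)·(-2)·(-3)] = 10
L_1(0) = (-2)·(-4)·(-5)/[(1)·(-1)·(-2)] = -20
L_2(0) = (-2)·(-3)·(-5)/[(2)·(1)·(-1)] = 15
L_3(0) = (-2)·(-3)·(-4)/[(3)·(2)·(1)] = -4
Sum: 1·(10) + (-16)·(-20) + (-61)·(15) + (-146)·(-4) = -1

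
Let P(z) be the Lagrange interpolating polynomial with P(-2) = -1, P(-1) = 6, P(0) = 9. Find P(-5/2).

-6

L_0(-5/2) = (-3/2)·(-5/2)/[(-1)·(-2)] = 15/8
L_1(-5/2) = (-1/2)·(-5/2)/[(1)·(-1)] = -5/4
L_2(-5/2) = (-1/2)·(-3/2)/[(2)·(1)] = 3/8
Sum: (-1)·(15/8) + 6·(-5/4) + 9·(3/8) = -6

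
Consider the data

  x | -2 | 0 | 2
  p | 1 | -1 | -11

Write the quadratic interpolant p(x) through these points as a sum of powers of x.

Newton's divided differences:
p[-2,0] = (-1 - 1) / (0 - (-2)) = -1
p[0,2] = (-11 - (-1)) / (2 - 0) = -5
p[-2,0,2] = (-5 - (-1)) / (2 - (-2)) = -1
p(x) = 1 + (-1)·(x + 2) + (-1)·(x + 2)x
Expanding: p(x) = -x^2 - 3x - 1

p(x) = -x^2 - 3x - 1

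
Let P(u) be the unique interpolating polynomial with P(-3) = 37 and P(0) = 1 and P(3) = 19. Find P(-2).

19

L_0(-2) = (-2)·(-5)/[(-3)·(-6)] = 5/9
L_1(-2) = (1)·(-5)/[(3)·(-3)] = 5/9
L_2(-2) = (1)·(-2)/[(6)·(3)] = -1/9
Sum: 37·(5/9) + 1·(5/9) + 19·(-1/9) = 19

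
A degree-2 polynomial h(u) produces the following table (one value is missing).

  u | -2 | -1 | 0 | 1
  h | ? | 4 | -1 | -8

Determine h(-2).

The 3 known values determine h uniquely (degree ≤ 2).
L_0(-2) = (-2)·(-3)/[(-1)·(-2)] = 3
L_1(-2) = (-1)·(-3)/[(1)·(-1)] = -3
L_2(-2) = (-1)·(-2)/[(2)·(1)] = 1
Sum: 4·(3) + (-1)·(-3) + (-8)·(1) = 7

7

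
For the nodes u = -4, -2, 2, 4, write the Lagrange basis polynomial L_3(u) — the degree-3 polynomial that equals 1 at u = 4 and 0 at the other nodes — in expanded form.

L_3(u) = (1/96)u^3 + (1/24)u^2 - (1/24)u - 1/6

L_3(u) = (u + 4)(u + 2)(u - 2) / [(8)·(6)·(2)]
       = (u^3 + 4u^2 - 4u - 16) / (96)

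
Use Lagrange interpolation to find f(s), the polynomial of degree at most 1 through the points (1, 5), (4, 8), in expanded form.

f(s) = s + 4

L_0(s) = (s - 4) / [-3] = -(1/3)s + 4/3
L_1(s) = (s - 1) / [3] = (1/3)s - 1/3
f(s) = 5·L_0 + 8·L_1
  5·L_0(s) = -(5/3)s + 20/3
  8·L_1(s) = (8/3)s - 8/3
Adding term by term: s + 4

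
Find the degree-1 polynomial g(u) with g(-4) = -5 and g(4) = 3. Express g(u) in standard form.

g(u) = u - 1

Build the Lagrange basis polynomials:
L_0(u) = (u - 4) / [-8] = -(1/8)u + 1/2
L_1(u) = (u + 4) / [8] = (1/8)u + 1/2
g(u) = (-5)·L_0 + 3·L_1
  (-5)·L_0(u) = (5/8)u - 5/2
  3·L_1(u) = (3/8)u + 3/2
Adding term by term: u - 1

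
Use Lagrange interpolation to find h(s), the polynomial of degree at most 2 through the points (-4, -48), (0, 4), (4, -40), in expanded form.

h(s) = -3s^2 + s + 4

Build the Lagrange basis polynomials:
L_0(s) = s(s - 4) / [32] = (1/32)s^2 - (1/8)s
L_1(s) = (s + 4)(s - 4) / [-16] = -(1/16)s^2 + 1
L_2(s) = (s + 4)s / [32] = (1/32)s^2 + (1/8)s
h(s) = (-48)·L_0 + 4·L_1 + (-40)·L_2
  (-48)·L_0(s) = -(3/2)s^2 + 6s
  4·L_1(s) = -(1/4)s^2 + 4
  (-40)·L_2(s) = -(5/4)s^2 - 5s
Adding term by term: -3s^2 + s + 4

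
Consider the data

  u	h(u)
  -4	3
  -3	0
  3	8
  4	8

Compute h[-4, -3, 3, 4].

h[-4,-3] = (0 - 3) / (-3 - (-4)) = -3
h[-3,3] = (8 - 0) / (3 - (-3)) = 4/3
h[3,4] = (8 - 8) / (4 - 3) = 0
h[-4,-3,3] = (4/3 - (-3)) / (3 - (-4)) = 13/21
h[-3,3,4] = (0 - 4/3) / (4 - (-3)) = -4/21
h[-4,-3,3,4] = (-4/21 - 13/21) / (4 - (-4)) = -17/168

-17/168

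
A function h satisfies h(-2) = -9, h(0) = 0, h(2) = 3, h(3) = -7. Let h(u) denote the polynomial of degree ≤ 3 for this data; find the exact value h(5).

Using Newton's divided-difference form:
h[-2,0] = (0 - (-9)) / (0 - (-2)) = 9/2
h[0,2] = (3 - 0) / (2 - 0) = 3/2
h[2,3] = (-7 - 3) / (3 - 2) = -10
h[-2,0,2] = (3/2 - 9/2) / (2 - (-2)) = -3/4
h[0,2,3] = (-10 - 3/2) / (3 - 0) = -23/6
h[-2,0,2,3] = (-23/6 - (-3/4)) / (3 - (-2)) = -37/60
h(5) = -9 + (9/2)·(7) + (-3/4)·(7)·(5) + (-37/60)·(7)·(5)·(3) = -137/2

-137/2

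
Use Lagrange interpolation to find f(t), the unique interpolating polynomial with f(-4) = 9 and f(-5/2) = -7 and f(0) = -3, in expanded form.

f(t) = (46/15)t^2 + (139/15)t - 3

Build the Lagrange basis polynomials:
L_0(t) = (t + 5/2)t / [6] = (1/6)t^2 + (5/12)t
L_1(t) = (t + 4)t / [-15/4] = -(4/15)t^2 - (16/15)t
L_2(t) = (t + 4)(t + 5/2) / [10] = (1/10)t^2 + (13/20)t + 1
f(t) = 9·L_0 + (-7)·L_1 + (-3)·L_2
  9·L_0(t) = (3/2)t^2 + (15/4)t
  (-7)·L_1(t) = (28/15)t^2 + (112/15)t
  (-3)·L_2(t) = -(3/10)t^2 - (39/20)t - 3
Adding term by term: (46/15)t^2 + (139/15)t - 3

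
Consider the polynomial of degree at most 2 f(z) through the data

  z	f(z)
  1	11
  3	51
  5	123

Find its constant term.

Build the Lagrange basis polynomials:
L_0(z) = (z - 3)(z - 5) / [8] = (1/8)z^2 - z + 15/8
L_1(z) = (z - 1)(z - 5) / [-4] = -(1/4)z^2 + (3/2)z - 5/4
L_2(z) = (z - 1)(z - 3) / [8] = (1/8)z^2 - (1/2)z + 3/8
f(z) = 11·L_0 + 51·L_1 + 123·L_2
Only the constant term is needed; take it from each L_i and combine:
11·(15/8) + 51·(-5/4) + 123·(3/8) = 3

3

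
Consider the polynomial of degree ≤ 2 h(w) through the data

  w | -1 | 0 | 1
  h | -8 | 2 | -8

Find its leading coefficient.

The leading coefficient equals the top divided difference h[-1,0,1].
h[-1,0] = (2 - (-8)) / (0 - (-1)) = 10
h[0,1] = (-8 - 2) / (1 - 0) = -10
h[-1,0,1] = (-10 - 10) / (1 - (-1)) = -10

-10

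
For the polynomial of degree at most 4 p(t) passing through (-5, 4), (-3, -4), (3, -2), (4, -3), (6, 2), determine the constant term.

L_0(t) = (t + 3)(t - 3)(t - 4)(t - 6) / [1584] = (1/1584)t^4 - (5/792)t^3 + (5/528)t^2 + (5/88)t - 3/22
L_1(t) = (t + 5)(t - 3)(t - 4)(t - 6) / [-756] = -(1/756)t^4 + (2/189)t^3 + (11/756)t^2 - (11/42)t + 10/21
L_2(t) = (t + 5)(t + 3)(t - 4)(t - 6) / [144] = (1/144)t^4 - (1/72)t^3 - (41/144)t^2 + (7/24)t + 5/2
L_3(t) = (t + 5)(t + 3)(t - 3)(t - 6) / [-126] = -(1/126)t^4 + (1/126)t^3 + (13/42)t^2 - (1/14)t - 15/7
L_4(t) = (t + 5)(t + 3)(t - 3)(t - 4) / [594] = (1/594)t^4 + (1/594)t^3 - (29/594)t^2 - (1/66)t + 10/33
p(t) = 4·L_0 + (-4)·L_1 + (-2)·L_2 + (-3)·L_3 + 2·L_4
Only the constant term is needed; take it from each L_i and combine:
4·(-3/22) + (-4)·(10/21) + (-2)·(5/2) + (-3)·(-15/7) + 2·(10/33) = -32/77

-32/77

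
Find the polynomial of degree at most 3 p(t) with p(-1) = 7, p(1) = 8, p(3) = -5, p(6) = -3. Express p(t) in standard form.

p(t) = (191/420)t^3 - (109/35)t^2 + (19/420)t + 743/70

L_0(t) = (t - 1)(t - 3)(t - 6) / [-56] = -(1/56)t^3 + (5/28)t^2 - (27/56)t + 9/28
L_1(t) = (t + 1)(t - 3)(t - 6) / [20] = (1/20)t^3 - (2/5)t^2 + (9/20)t + 9/10
L_2(t) = (t + 1)(t - 1)(t - 6) / [-24] = -(1/24)t^3 + (1/4)t^2 + (1/24)t - 1/4
L_3(t) = (t + 1)(t - 1)(t - 3) / [105] = (1/105)t^3 - (1/35)t^2 - (1/105)t + 1/35
p(t) = 7·L_0 + 8·L_1 + (-5)·L_2 + (-3)·L_3
  7·L_0(t) = -(1/8)t^3 + (5/4)t^2 - (27/8)t + 9/4
  8·L_1(t) = (2/5)t^3 - (16/5)t^2 + (18/5)t + 36/5
  (-5)·L_2(t) = (5/24)t^3 - (5/4)t^2 - (5/24)t + 5/4
  (-3)·L_3(t) = -(1/35)t^3 + (3/35)t^2 + (1/35)t - 3/35
Adding term by term: (191/420)t^3 - (109/35)t^2 + (19/420)t + 743/70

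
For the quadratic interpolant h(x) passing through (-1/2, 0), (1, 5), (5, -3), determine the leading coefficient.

-32/33

The leading coefficient equals the top divided difference h[-1/2,1,5].
h[-1/2,1] = (5 - 0) / (1 - (-1/2)) = 10/3
h[1,5] = (-3 - 5) / (5 - 1) = -2
h[-1/2,1,5] = (-2 - 10/3) / (5 - (-1/2)) = -32/33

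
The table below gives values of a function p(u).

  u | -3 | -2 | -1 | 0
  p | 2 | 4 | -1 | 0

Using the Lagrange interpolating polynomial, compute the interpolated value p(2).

72

L_0(2) = (4)·(3)·(2)/[(-1)·(-2)·(-3)] = -4
L_1(2) = (5)·(3)·(2)/[(1)·(-1)·(-2)] = 15
L_2(2) = (5)·(4)·(2)/[(2)·(1)·(-1)] = -20
L_3(2) = (5)·(4)·(3)/[(3)·(2)·(1)] = 10
Sum: 2·(-4) + 4·(15) + (-1)·(-20) + 0 = 72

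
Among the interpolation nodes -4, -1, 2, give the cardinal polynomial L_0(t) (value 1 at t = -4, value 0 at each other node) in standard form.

L_0(t) = (1/18)t^2 - (1/18)t - 1/9

L_0(t) = (t + 1)(t - 2) / [(-3)·(-6)]
       = (t^2 - t - 2) / (18)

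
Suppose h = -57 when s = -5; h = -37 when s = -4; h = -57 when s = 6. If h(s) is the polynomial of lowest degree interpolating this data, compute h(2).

Using Newton's divided-difference form:
h[-5,-4] = (-37 - (-57)) / (-4 - (-5)) = 20
h[-4,6] = (-57 - (-37)) / (6 - (-4)) = -2
h[-5,-4,6] = (-2 - 20) / (6 - (-5)) = -2
h(2) = -57 + 20·(7) + (-2)·(7)·(6) = -1

-1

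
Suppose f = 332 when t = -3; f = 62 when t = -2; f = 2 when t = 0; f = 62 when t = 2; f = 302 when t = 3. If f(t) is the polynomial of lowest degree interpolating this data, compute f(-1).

2

L_0(-1) = (1)·(-1)·(-3)·(-4)/[(-1)·(-3)·(-5)·(-6)] = -2/15
L_1(-1) = (2)·(-1)·(-3)·(-4)/[(1)·(-2)·(-4)·(-5)] = 3/5
L_2(-1) = (2)·(1)·(-3)·(-4)/[(3)·(2)·(-2)·(-3)] = 2/3
L_3(-1) = (2)·(1)·(-1)·(-4)/[(5)·(4)·(2)·(-1)] = -1/5
L_4(-1) = (2)·(1)·(-1)·(-3)/[(6)·(5)·(3)·(1)] = 1/15
Sum: 332·(-2/15) + 62·(3/5) + 2·(2/3) + 62·(-1/5) + 302·(1/15) = 2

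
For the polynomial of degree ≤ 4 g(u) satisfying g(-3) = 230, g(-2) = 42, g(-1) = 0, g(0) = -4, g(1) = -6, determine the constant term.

L_0(u) = (u + 2)(u + 1)u(u - 1) / [24] = (1/24)u^4 + (1/12)u^3 - (1/24)u^2 - (1/12)u
L_1(u) = (u + 3)(u + 1)u(u - 1) / [-6] = -(1/6)u^4 - (1/2)u^3 + (1/6)u^2 + (1/2)u
L_2(u) = (u + 3)(u + 2)u(u - 1) / [4] = (1/4)u^4 + u^3 + (1/4)u^2 - (3/2)u
L_3(u) = (u + 3)(u + 2)(u + 1)(u - 1) / [-6] = -(1/6)u^4 - (5/6)u^3 - (5/6)u^2 + (5/6)u + 1
L_4(u) = (u + 3)(u + 2)(u + 1)u / [24] = (1/24)u^4 + (1/4)u^3 + (11/24)u^2 + (1/4)u
g(u) = 230·L_0 + 42·L_1 + 0·L_2 + (-4)·L_3 + (-6)·L_4
Only the constant term is needed; take it from each L_i and combine:
230·(0) + 42·(0) + 0·(0) + (-4)·(1) + (-6)·(0) = -4

-4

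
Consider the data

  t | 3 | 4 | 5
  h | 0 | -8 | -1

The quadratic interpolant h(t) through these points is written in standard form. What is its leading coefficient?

The leading coefficient equals the top divided difference h[3,4,5].
h[3,4] = (-8 - 0) / (4 - 3) = -8
h[4,5] = (-1 - (-8)) / (5 - 4) = 7
h[3,4,5] = (7 - (-8)) / (5 - 3) = 15/2

15/2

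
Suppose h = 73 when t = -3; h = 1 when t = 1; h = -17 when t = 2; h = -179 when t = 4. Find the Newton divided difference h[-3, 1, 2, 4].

h[-3,1] = (1 - 73) / (1 - (-3)) = -18
h[1,2] = (-17 - 1) / (2 - 1) = -18
h[2,4] = (-179 - (-17)) / (4 - 2) = -81
h[-3,1,2] = (-18 - (-18)) / (2 - (-3)) = 0
h[1,2,4] = (-81 - (-18)) / (4 - 1) = -21
h[-3,1,2,4] = (-21 - 0) / (4 - (-3)) = -3

-3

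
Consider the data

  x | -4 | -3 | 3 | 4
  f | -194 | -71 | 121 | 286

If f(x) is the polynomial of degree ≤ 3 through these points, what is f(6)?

Using Newton's divided-difference form:
f[-4,-3] = (-71 - (-194)) / (-3 - (-4)) = 123
f[-3,3] = (121 - (-71)) / (3 - (-3)) = 32
f[3,4] = (286 - 121) / (4 - 3) = 165
f[-4,-3,3] = (32 - 123) / (3 - (-4)) = -13
f[-3,3,4] = (165 - 32) / (4 - (-3)) = 19
f[-4,-3,3,4] = (19 - (-13)) / (4 - (-4)) = 4
f(6) = -194 + 123·(10) + (-13)·(10)·(9) + 4·(10)·(9)·(3) = 946

946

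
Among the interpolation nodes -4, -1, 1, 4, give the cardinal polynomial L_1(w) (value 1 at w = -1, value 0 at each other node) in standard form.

L_1(w) = (w + 4)(w - 1)(w - 4) / [(3)·(-2)·(-5)]
       = (w^3 - w^2 - 16w + 16) / (30)

L_1(w) = (1/30)w^3 - (1/30)w^2 - (8/15)w + 8/15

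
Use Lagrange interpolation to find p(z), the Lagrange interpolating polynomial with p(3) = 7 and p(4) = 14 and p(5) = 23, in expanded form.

p(z) = z^2 - 2

Build the Lagrange basis polynomials:
L_0(z) = (z - 4)(z - 5) / [2] = (1/2)z^2 - (9/2)z + 10
L_1(z) = (z - 3)(z - 5) / [-1] = -z^2 + 8z - 15
L_2(z) = (z - 3)(z - 4) / [2] = (1/2)z^2 - (7/2)z + 6
p(z) = 7·L_0 + 14·L_1 + 23·L_2
  7·L_0(z) = (7/2)z^2 - (63/2)z + 70
  14·L_1(z) = -14z^2 + 112z - 210
  23·L_2(z) = (23/2)z^2 - (161/2)z + 138
Adding term by term: z^2 - 2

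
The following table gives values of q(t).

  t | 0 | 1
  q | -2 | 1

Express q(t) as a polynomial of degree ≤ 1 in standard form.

Build the Lagrange basis polynomials:
L_0(t) = (t - 1) / [-1] = -t + 1
L_1(t) = t / [1] = t
q(t) = (-2)·L_0 + 1·L_1
  (-2)·L_0(t) = 2t - 2
  1·L_1(t) = t
Adding term by term: 3t - 2

q(t) = 3t - 2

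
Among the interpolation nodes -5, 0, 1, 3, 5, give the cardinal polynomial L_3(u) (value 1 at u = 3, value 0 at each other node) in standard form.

L_3(u) = -(1/96)u^4 + (1/96)u^3 + (25/96)u^2 - (25/96)u

L_3(u) = (u + 5)u(u - 1)(u - 5) / [(8)·(3)·(2)·(-2)]
       = (u^4 - u^3 - 25u^2 + 25u) / (-96)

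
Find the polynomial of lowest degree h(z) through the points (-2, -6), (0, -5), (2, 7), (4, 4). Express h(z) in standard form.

Build the Lagrange basis polynomials:
L_0(z) = z(z - 2)(z - 4) / [-48] = -(1/48)z^3 + (1/8)z^2 - (1/6)z
L_1(z) = (z + 2)(z - 2)(z - 4) / [16] = (1/16)z^3 - (1/4)z^2 - (1/4)z + 1
L_2(z) = (z + 2)z(z - 4) / [-16] = -(1/16)z^3 + (1/8)z^2 + (1/2)z
L_3(z) = (z + 2)z(z - 2) / [48] = (1/48)z^3 - (1/12)z
h(z) = (-6)·L_0 + (-5)·L_1 + 7·L_2 + 4·L_3
  (-6)·L_0(z) = (1/8)z^3 - (3/4)z^2 + z
  (-5)·L_1(z) = -(5/16)z^3 + (5/4)z^2 + (5/4)z - 5
  7·L_2(z) = -(7/16)z^3 + (7/8)z^2 + (7/2)z
  4·L_3(z) = (1/12)z^3 - (1/3)z
Adding term by term: -(13/24)z^3 + (11/8)z^2 + (65/12)z - 5

h(z) = -(13/24)z^3 + (11/8)z^2 + (65/12)z - 5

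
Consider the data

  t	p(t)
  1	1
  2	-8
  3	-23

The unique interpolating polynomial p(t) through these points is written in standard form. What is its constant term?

Build the Lagrange basis polynomials:
L_0(t) = (t - 2)(t - 3) / [2] = (1/2)t^2 - (5/2)t + 3
L_1(t) = (t - 1)(t - 3) / [-1] = -t^2 + 4t - 3
L_2(t) = (t - 1)(t - 2) / [2] = (1/2)t^2 - (3/2)t + 1
p(t) = 1·L_0 + (-8)·L_1 + (-23)·L_2
Only the constant term is needed; take it from each L_i and combine:
1·(3) + (-8)·(-3) + (-23)·(1) = 4

4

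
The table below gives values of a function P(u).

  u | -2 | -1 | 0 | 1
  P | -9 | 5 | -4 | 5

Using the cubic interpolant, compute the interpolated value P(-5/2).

Using Newton's divided-difference form:
P[-2,-1] = (5 - (-9)) / (-1 - (-2)) = 14
P[-1,0] = (-4 - 5) / (0 - (-1)) = -9
P[0,1] = (5 - (-4)) / (1 - 0) = 9
P[-2,-1,0] = (-9 - 14) / (0 - (-2)) = -23/2
P[-1,0,1] = (9 - (-9)) / (1 - (-1)) = 9
P[-2,-1,0,1] = (9 - (-23/2)) / (1 - (-2)) = 41/6
P(-5/2) = -9 + 14·(-1/2) + (-23/2)·(-1/2)·(-3/2) + (41/6)·(-1/2)·(-3/2)·(-5/2) = -599/16

-599/16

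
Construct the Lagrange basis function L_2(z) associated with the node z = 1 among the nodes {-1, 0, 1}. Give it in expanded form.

L_2(z) = (z + 1)z / [(2)·(1)]
       = (z^2 + z) / (2)

L_2(z) = (1/2)z^2 + (1/2)z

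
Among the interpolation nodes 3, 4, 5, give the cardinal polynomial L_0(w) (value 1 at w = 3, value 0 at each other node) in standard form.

L_0(w) = (1/2)w^2 - (9/2)w + 10

L_0(w) = (w - 4)(w - 5) / [(-1)·(-2)]
       = (w^2 - 9w + 20) / (2)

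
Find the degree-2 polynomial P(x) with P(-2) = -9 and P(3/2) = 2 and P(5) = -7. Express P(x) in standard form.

Newton's divided differences:
P[-2,3/2] = (2 - (-9)) / (3/2 - (-2)) = 22/7
P[3/2,5] = (-7 - 2) / (5 - 3/2) = -18/7
P[-2,3/2,5] = (-18/7 - 22/7) / (5 - (-2)) = -40/49
P(x) = -9 + (22/7)·(x + 2) + (-40/49)·(x + 2)(x - 3/2)
Expanding: P(x) = -(40/49)x^2 + (134/49)x - 13/49

P(x) = -(40/49)x^2 + (134/49)x - 13/49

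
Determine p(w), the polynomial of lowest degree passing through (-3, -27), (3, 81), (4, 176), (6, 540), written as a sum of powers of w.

p(w) = 2w^3 + 3w^2

Build the Lagrange basis polynomials:
L_0(w) = (w - 3)(w - 4)(w - 6) / [-378] = -(1/378)w^3 + (13/378)w^2 - (1/7)w + 4/21
L_1(w) = (w + 3)(w - 4)(w - 6) / [18] = (1/18)w^3 - (7/18)w^2 - (1/3)w + 4
L_2(w) = (w + 3)(w - 3)(w - 6) / [-14] = -(1/14)w^3 + (3/7)w^2 + (9/14)w - 27/7
L_3(w) = (w + 3)(w - 3)(w - 4) / [54] = (1/54)w^3 - (2/27)w^2 - (1/6)w + 2/3
p(w) = (-27)·L_0 + 81·L_1 + 176·L_2 + 540·L_3
  (-27)·L_0(w) = (1/14)w^3 - (13/14)w^2 + (27/7)w - 36/7
  81·L_1(w) = (9/2)w^3 - (63/2)w^2 - 27w + 324
  176·L_2(w) = -(88/7)w^3 + (528/7)w^2 + (792/7)w - 4752/7
  540·L_3(w) = 10w^3 - 40w^2 - 90w + 360
Adding term by term: 2w^3 + 3w^2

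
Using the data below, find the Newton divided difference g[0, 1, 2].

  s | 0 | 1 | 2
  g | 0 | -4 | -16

-4

g[0,1] = (-4 - 0) / (1 - 0) = -4
g[1,2] = (-16 - (-4)) / (2 - 1) = -12
g[0,1,2] = (-12 - (-4)) / (2 - 0) = -4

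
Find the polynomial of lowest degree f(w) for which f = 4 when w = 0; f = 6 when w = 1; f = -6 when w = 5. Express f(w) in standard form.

f(w) = -w^2 + 3w + 4

Newton's divided differences:
f[0,1] = (6 - 4) / (1 - 0) = 2
f[1,5] = (-6 - 6) / (5 - 1) = -3
f[0,1,5] = (-3 - 2) / (5 - 0) = -1
f(w) = 4 + 2·w + (-1)·w(w - 1)
Expanding: f(w) = -w^2 + 3w + 4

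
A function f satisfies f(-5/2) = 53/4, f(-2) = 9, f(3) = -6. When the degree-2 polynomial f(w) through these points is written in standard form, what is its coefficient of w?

-4

Build the Lagrange basis polynomials:
L_0(w) = (w + 2)(w - 3) / [11/4] = (4/11)w^2 - (4/11)w - 24/11
L_1(w) = (w + 5/2)(w - 3) / [-5/2] = -(2/5)w^2 + (1/5)w + 3
L_2(w) = (w + 5/2)(w + 2) / [55/2] = (2/55)w^2 + (9/55)w + 2/11
f(w) = (53/4)·L_0 + 9·L_1 + (-6)·L_2
Only the coefficient of w is needed; take it from each L_i and combine:
(53/4)·(-4/11) + 9·(1/5) + (-6)·(9/55) = -4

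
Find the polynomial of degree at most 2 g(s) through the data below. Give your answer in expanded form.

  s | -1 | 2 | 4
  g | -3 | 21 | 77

g(s) = 4s^2 + 4s - 3

Build the Lagrange basis polynomials:
L_0(s) = (s - 2)(s - 4) / [15] = (1/15)s^2 - (2/5)s + 8/15
L_1(s) = (s + 1)(s - 4) / [-6] = -(1/6)s^2 + (1/2)s + 2/3
L_2(s) = (s + 1)(s - 2) / [10] = (1/10)s^2 - (1/10)s - 1/5
g(s) = (-3)·L_0 + 21·L_1 + 77·L_2
  (-3)·L_0(s) = -(1/5)s^2 + (6/5)s - 8/5
  21·L_1(s) = -(7/2)s^2 + (21/2)s + 14
  77·L_2(s) = (77/10)s^2 - (77/10)s - 77/5
Adding term by term: 4s^2 + 4s - 3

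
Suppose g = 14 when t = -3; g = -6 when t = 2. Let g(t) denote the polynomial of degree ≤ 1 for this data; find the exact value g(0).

Evaluate each Lagrange basis at t = 0:
L_0(0) = (-2)/[(-5)] = 2/5
L_1(0) = (3)/[(5)] = 3/5
Sum: 14·(2/5) + (-6)·(3/5) = 2

2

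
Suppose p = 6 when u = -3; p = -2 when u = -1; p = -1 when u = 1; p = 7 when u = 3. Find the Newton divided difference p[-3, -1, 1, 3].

p[-3,-1] = (-2 - 6) / (-1 - (-3)) = -4
p[-1,1] = (-1 - (-2)) / (1 - (-1)) = 1/2
p[1,3] = (7 - (-1)) / (3 - 1) = 4
p[-3,-1,1] = (1/2 - (-4)) / (1 - (-3)) = 9/8
p[-1,1,3] = (4 - 1/2) / (3 - (-1)) = 7/8
p[-3,-1,1,3] = (7/8 - 9/8) / (3 - (-3)) = -1/24

-1/24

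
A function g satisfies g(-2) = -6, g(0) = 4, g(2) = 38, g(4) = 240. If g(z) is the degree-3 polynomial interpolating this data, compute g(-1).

Evaluate each Lagrange basis at z = -1:
L_0(-1) = (-1)·(-3)·(-5)/[(-2)·(-4)·(-6)] = 5/16
L_1(-1) = (1)·(-3)·(-5)/[(2)·(-2)·(-4)] = 15/16
L_2(-1) = (1)·(-1)·(-5)/[(4)·(2)·(-2)] = -5/16
L_3(-1) = (1)·(-1)·(-3)/[(6)·(4)·(2)] = 1/16
Sum: (-6)·(5/16) + 4·(15/16) + 38·(-5/16) + 240·(1/16) = 5

5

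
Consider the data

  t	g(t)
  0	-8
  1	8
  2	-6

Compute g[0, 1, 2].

g[0,1] = (8 - (-8)) / (1 - 0) = 16
g[1,2] = (-6 - 8) / (2 - 1) = -14
g[0,1,2] = (-14 - 16) / (2 - 0) = -15

-15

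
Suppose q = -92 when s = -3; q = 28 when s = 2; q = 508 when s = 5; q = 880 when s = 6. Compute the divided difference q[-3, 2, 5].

q[-3,2] = (28 - (-92)) / (2 - (-3)) = 24
q[2,5] = (508 - 28) / (5 - 2) = 160
q[-3,2,5] = (160 - 24) / (5 - (-3)) = 17

17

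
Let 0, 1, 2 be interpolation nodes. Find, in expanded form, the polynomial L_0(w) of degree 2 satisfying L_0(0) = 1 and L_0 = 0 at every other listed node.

L_0(w) = (w - 1)(w - 2) / [(-1)·(-2)]
       = (w^2 - 3w + 2) / (2)

L_0(w) = (1/2)w^2 - (3/2)w + 1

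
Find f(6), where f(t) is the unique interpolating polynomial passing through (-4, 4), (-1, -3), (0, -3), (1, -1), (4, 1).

-283/8

L_0(6) = (7)·(6)·(5)·(2)/[(-3)·(-4)·(-5)·(-8)] = 7/8
L_1(6) = (10)·(6)·(5)·(2)/[(3)·(-1)·(-2)·(-5)] = -20
L_2(6) = (10)·(7)·(5)·(2)/[(4)·(1)·(-1)·(-4)] = 175/4
L_3(6) = (10)·(7)·(6)·(2)/[(5)·(2)·(1)·(-3)] = -28
L_4(6) = (10)·(7)·(6)·(5)/[(8)·(5)·(4)·(3)] = 35/8
Sum: 4·(7/8) + (-3)·(-20) + (-3)·(175/4) + (-1)·(-28) + 1·(35/8) = -283/8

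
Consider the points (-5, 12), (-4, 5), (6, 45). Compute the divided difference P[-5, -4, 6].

P[-5,-4] = (5 - 12) / (-4 - (-5)) = -7
P[-4,6] = (45 - 5) / (6 - (-4)) = 4
P[-5,-4,6] = (4 - (-7)) / (6 - (-5)) = 1

1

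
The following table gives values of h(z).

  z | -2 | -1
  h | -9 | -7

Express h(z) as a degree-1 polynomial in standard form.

h(z) = 2z - 5

Build the Lagrange basis polynomials:
L_0(z) = (z + 1) / [-1] = -z - 1
L_1(z) = (z + 2) / [1] = z + 2
h(z) = (-9)·L_0 + (-7)·L_1
  (-9)·L_0(z) = 9z + 9
  (-7)·L_1(z) = -7z - 14
Adding term by term: 2z - 5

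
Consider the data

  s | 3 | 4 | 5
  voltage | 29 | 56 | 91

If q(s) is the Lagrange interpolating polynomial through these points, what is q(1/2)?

L_0(1/2) = (-7/2)·(-9/2)/[(-1)·(-2)] = 63/8
L_1(1/2) = (-5/2)·(-9/2)/[(1)·(-1)] = -45/4
L_2(1/2) = (-5/2)·(-7/2)/[(2)·(1)] = 35/8
Sum: 29·(63/8) + 56·(-45/4) + 91·(35/8) = -7/2

-7/2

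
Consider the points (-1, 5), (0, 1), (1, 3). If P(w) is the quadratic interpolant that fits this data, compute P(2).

11

Using Newton's divided-difference form:
P[-1,0] = (1 - 5) / (0 - (-1)) = -4
P[0,1] = (3 - 1) / (1 - 0) = 2
P[-1,0,1] = (2 - (-4)) / (1 - (-1)) = 3
P(2) = 5 + (-4)·(3) + 3·(3)·(2) = 11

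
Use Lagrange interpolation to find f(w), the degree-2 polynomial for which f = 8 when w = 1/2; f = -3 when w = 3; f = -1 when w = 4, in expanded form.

Build the Lagrange basis polynomials:
L_0(w) = (w - 3)(w - 4) / [35/4] = (4/35)w^2 - (4/5)w + 48/35
L_1(w) = (w - 1/2)(w - 4) / [-5/2] = -(2/5)w^2 + (9/5)w - 4/5
L_2(w) = (w - 1/2)(w - 3) / [7/2] = (2/7)w^2 - w + 3/7
f(w) = 8·L_0 + (-3)·L_1 + (-1)·L_2
  8·L_0(w) = (32/35)w^2 - (32/5)w + 384/35
  (-3)·L_1(w) = (6/5)w^2 - (27/5)w + 12/5
  (-1)·L_2(w) = -(2/7)w^2 + w - 3/7
Adding term by term: (64/35)w^2 - (54/5)w + 453/35

f(w) = (64/35)w^2 - (54/5)w + 453/35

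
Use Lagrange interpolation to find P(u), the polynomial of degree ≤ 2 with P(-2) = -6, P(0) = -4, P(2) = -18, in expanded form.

P(u) = -2u^2 - 3u - 4

Build the Lagrange basis polynomials:
L_0(u) = u(u - 2) / [8] = (1/8)u^2 - (1/4)u
L_1(u) = (u + 2)(u - 2) / [-4] = -(1/4)u^2 + 1
L_2(u) = (u + 2)u / [8] = (1/8)u^2 + (1/4)u
P(u) = (-6)·L_0 + (-4)·L_1 + (-18)·L_2
  (-6)·L_0(u) = -(3/4)u^2 + (3/2)u
  (-4)·L_1(u) = u^2 - 4
  (-18)·L_2(u) = -(9/4)u^2 - (9/2)u
Adding term by term: -2u^2 - 3u - 4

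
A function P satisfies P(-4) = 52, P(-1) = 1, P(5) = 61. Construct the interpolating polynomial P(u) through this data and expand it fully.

P(u) = 3u^2 - 2u - 4

L_0(u) = (u + 1)(u - 5) / [27] = (1/27)u^2 - (4/27)u - 5/27
L_1(u) = (u + 4)(u - 5) / [-18] = -(1/18)u^2 + (1/18)u + 10/9
L_2(u) = (u + 4)(u + 1) / [54] = (1/54)u^2 + (5/54)u + 2/27
P(u) = 52·L_0 + 1·L_1 + 61·L_2
  52·L_0(u) = (52/27)u^2 - (208/27)u - 260/27
  1·L_1(u) = -(1/18)u^2 + (1/18)u + 10/9
  61·L_2(u) = (61/54)u^2 + (305/54)u + 122/27
Adding term by term: 3u^2 - 2u - 4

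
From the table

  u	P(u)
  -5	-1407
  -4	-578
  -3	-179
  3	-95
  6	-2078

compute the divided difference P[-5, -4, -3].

P[-5,-4] = (-578 - (-1407)) / (-4 - (-5)) = 829
P[-4,-3] = (-179 - (-578)) / (-3 - (-4)) = 399
P[-5,-4,-3] = (399 - 829) / (-3 - (-5)) = -215

-215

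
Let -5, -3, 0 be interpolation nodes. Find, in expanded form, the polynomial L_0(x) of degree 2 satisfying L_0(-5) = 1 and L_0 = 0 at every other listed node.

L_0(x) = (1/10)x^2 + (3/10)x

L_0(x) = (x + 3)x / [(-2)·(-5)]
       = (x^2 + 3x) / (10)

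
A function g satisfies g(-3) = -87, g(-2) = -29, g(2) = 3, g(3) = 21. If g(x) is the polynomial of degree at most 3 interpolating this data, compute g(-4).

-189

L_0(-4) = (-2)·(-6)·(-7)/[(-1)·(-5)·(-6)] = 14/5
L_1(-4) = (-1)·(-6)·(-7)/[(1)·(-4)·(-5)] = -21/10
L_2(-4) = (-1)·(-2)·(-7)/[(5)·(4)·(-1)] = 7/10
L_3(-4) = (-1)·(-2)·(-6)/[(6)·(5)·(1)] = -2/5
Sum: (-87)·(14/5) + (-29)·(-21/10) + 3·(7/10) + 21·(-2/5) = -189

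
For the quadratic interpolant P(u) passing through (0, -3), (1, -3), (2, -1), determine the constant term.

-3

Build the Lagrange basis polynomials:
L_0(u) = (u - 1)(u - 2) / [2] = (1/2)u^2 - (3/2)u + 1
L_1(u) = u(u - 2) / [-1] = -u^2 + 2u
L_2(u) = u(u - 1) / [2] = (1/2)u^2 - (1/2)u
P(u) = (-3)·L_0 + (-3)·L_1 + (-1)·L_2
Only the constant term is needed; take it from each L_i and combine:
(-3)·(1) + (-3)·(0) + (-1)·(0) = -3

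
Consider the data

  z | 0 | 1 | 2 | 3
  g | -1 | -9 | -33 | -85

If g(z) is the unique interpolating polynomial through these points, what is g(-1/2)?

3/4

L_0(-1/2) = (-3/2)·(-5/2)·(-7/2)/[(-1)·(-2)·(-3)] = 35/16
L_1(-1/2) = (-1/2)·(-5/2)·(-7/2)/[(1)·(-1)·(-2)] = -35/16
L_2(-1/2) = (-1/2)·(-3/2)·(-7/2)/[(2)·(1)·(-1)] = 21/16
L_3(-1/2) = (-1/2)·(-3/2)·(-5/2)/[(3)·(2)·(1)] = -5/16
Sum: (-1)·(35/16) + (-9)·(-35/16) + (-33)·(21/16) + (-85)·(-5/16) = 3/4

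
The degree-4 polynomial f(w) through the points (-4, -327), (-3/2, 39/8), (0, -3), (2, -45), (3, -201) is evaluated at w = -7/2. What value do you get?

-1361/8

Evaluate each Lagrange basis at w = -7/2:
L_0(-7/2) = (-2)·(-7/2)·(-11/2)·(-13/2)/[(-5/2)·(-4)·(-6)·(-7)] = 143/240
L_1(-7/2) = (1/2)·(-7/2)·(-11/2)·(-13/2)/[(5/2)·(-3/2)·(-7/2)·(-9/2)] = 143/135
L_2(-7/2) = (1/2)·(-2)·(-11/2)·(-13/2)/[(4)·(3/2)·(-2)·(-3)] = -143/144
L_3(-7/2) = (1/2)·(-2)·(-7/2)·(-13/2)/[(6)·(7/2)·(2)·(-1)] = 13/24
L_4(-7/2) = (1/2)·(-2)·(-7/2)·(-11/2)/[(7)·(9/2)·(3)·(1)] = -11/54
Sum: (-327)·(143/240) + 39/8·(143/135) + (-3)·(-143/144) + (-45)·(13/24) + (-201)·(-11/54) = -1361/8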